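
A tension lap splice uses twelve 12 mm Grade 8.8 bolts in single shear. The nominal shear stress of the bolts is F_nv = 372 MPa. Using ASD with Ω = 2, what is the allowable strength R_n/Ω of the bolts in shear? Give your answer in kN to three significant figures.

A_b = π × 12² / 4 = 113.1 mm².
R_n = F_nv · A_b · n · n_s = 372 × 113.1 × 12 × 1 / 1000 = 504.9 kN.
Allowable strength R_n/Ω = 504.9 / 2 = 252 kN.

252 kN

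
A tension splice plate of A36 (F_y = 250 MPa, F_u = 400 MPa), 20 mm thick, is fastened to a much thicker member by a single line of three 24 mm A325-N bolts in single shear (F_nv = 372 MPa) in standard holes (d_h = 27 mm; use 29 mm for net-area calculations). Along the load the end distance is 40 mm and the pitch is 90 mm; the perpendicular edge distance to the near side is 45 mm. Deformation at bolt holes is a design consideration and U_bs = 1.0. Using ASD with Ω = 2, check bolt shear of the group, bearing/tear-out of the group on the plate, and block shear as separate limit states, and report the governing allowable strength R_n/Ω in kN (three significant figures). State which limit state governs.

252 kN (bolt shear governs)

Bolt shear: A_b = π·24²/4 = 452.4 mm²; R_n = 372 × 452.4 × 3 × 1 / 1000 = 504.9 kN → 504.9 / 2 = 252 kN.
Bearing: edge l_c = 26.5, r_n = 254.4 kN; interior l_c = 63, r_n = 460.8 kN; R_n = 254.4 + 2·460.8 = 1176 kN → 588 kN.
Block shear: A_gv = 4400, A_nv = 2950, A_nt = 610 mm²; R_n = min(0.6F_uA_nv, 0.6F_yA_gv) + U_bs·F_u·A_nt = 904 kN → 452 kN.
Bolt shear governs: 252 kN.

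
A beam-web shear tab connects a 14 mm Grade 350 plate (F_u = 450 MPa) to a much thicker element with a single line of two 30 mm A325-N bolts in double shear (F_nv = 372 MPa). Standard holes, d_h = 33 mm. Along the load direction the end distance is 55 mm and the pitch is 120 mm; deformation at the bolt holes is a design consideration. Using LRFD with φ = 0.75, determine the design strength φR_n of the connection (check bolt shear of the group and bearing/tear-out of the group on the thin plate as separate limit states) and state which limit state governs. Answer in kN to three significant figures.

558 kN (bearing governs)

Bolt shear: A_b = π·30²/4 = 706.9 mm²; R_n = 372 × 706.9 × 2 × 2 / 1000 = 1052 kN → 0.75 × 1052 = 789 kN.
Bearing (1.2 l_c t F_u ≤ 2.4 d t F_u): upper limit = 2.4·30·14·450 / 1000 = 453.6 kN.
  Edge l_c = 55 − 33/2 = 38.5 → r_n = 291.1 kN; interior l_c = 120 − 33 = 87 → r_n = 453.6 kN.
  R_n,bearing = 1·291.1 + 1·453.6 = 744.7 kN → 0.75 × 744.7 = 558 kN.
Bearing governs: 558 kN.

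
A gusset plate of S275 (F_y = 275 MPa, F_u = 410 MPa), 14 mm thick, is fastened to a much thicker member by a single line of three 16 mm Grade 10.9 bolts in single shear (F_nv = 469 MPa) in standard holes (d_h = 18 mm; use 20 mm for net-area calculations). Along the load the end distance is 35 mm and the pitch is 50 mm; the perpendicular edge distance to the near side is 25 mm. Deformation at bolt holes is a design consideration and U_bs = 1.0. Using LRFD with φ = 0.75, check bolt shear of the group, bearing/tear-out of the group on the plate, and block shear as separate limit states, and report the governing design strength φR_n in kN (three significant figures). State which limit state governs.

212 kN (bolt shear governs)

Bolt shear: A_b = π·16²/4 = 201.1 mm²; R_n = 469 × 201.1 × 3 × 1 / 1000 = 282.9 kN → 0.75 × 282.9 = 212 kN.
Bearing: edge l_c = 26, r_n = 179.1 kN; interior l_c = 32, r_n = 220.4 kN; R_n = 179.1 + 2·220.4 = 619.9 kN → 465 kN.
Block shear: A_gv = 1890, A_nv = 1190, A_nt = 210 mm²; R_n = min(0.6F_uA_nv, 0.6F_yA_gv) + U_bs·F_u·A_nt = 378.8 kN → 284 kN.
Bolt shear governs: 212 kN.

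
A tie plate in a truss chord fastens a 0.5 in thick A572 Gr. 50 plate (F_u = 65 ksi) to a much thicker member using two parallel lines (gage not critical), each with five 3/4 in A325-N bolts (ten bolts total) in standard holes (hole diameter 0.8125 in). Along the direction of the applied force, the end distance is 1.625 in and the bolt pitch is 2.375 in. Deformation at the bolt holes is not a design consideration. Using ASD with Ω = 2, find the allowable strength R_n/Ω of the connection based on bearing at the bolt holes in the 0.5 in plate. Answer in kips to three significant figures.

352 kips

Per bolt r_n = 1.5 l_c t F_u ≤ 3.0 d t F_u; upper limit = 3.0 × 0.75 × 0.5 × 65 = 73.12 kips.
Edge bolt: l_c = 1.625 − 0.8125/2 = 1.219 in → 1.5 × 1.219 × 0.5 × 65 = 59.41 → r_n = 59.41 kips.
Interior bolts: l_c = 2.375 − 0.8125 = 1.562 in → 1.5 × 1.562 × 0.5 × 65 = 76.17 → r_n = 73.12 kips.
R_n = 2 × 59.41 + 8 × 73.12 = 703.8 kips.
Allowable strength R_n/Ω = 703.8 / 2 = 352 kips.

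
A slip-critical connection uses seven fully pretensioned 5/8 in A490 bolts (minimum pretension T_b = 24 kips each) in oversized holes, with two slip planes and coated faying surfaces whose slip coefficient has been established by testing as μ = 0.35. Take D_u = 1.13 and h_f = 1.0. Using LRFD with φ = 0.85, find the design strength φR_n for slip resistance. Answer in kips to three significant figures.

113 kips

R_n = μ · D_u · h_f · T_b · n_s · n_b = 0.35 × 1.13 × 1.0 × 24 × 2 × 7 = 132.9 kips.
Design strength φR_n = 0.85 × 132.9 = 113 kips.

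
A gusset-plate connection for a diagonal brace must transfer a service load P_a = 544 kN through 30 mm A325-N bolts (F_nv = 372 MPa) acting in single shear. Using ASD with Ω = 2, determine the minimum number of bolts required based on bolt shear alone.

5 bolts

A_b = π·30²/4 = 706.9 mm².
Per-bolt allowable strength R_n/Ω = 372 × 706.9 × 1 / 1000 / 2 = 131.5 kN.
n ≥ 544 / 131.5 = 4.138 → use 5 bolts.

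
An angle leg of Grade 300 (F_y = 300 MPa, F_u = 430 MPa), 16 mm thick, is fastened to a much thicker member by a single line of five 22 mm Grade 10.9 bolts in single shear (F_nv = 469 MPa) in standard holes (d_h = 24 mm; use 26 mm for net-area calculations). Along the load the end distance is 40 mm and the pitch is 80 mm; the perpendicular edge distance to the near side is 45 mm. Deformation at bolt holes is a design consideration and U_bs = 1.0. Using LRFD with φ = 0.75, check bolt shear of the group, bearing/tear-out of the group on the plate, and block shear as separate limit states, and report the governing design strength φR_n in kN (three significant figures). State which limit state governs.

Bolt shear: A_b = π·22²/4 = 380.1 mm²; R_n = 469 × 380.1 × 5 × 1 / 1000 = 891.4 kN → 0.75 × 891.4 = 669 kN.
Bearing: edge l_c = 28, r_n = 231.2 kN; interior l_c = 56, r_n = 363.3 kN; R_n = 231.2 + 4·363.3 = 1684 kN → 1260 kN.
Block shear: A_gv = 5760, A_nv = 3888, A_nt = 512 mm²; R_n = min(0.6F_uA_nv, 0.6F_yA_gv) + U_bs·F_u·A_nt = 1223 kN → 917 kN.
Bolt shear governs: 669 kN.

669 kN (bolt shear governs)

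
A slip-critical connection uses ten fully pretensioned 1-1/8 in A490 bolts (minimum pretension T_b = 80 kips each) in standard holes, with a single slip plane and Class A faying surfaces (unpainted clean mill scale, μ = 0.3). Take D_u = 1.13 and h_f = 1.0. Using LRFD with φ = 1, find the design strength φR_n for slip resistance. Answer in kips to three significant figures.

271 kips

R_n = μ · D_u · h_f · T_b · n_s · n_b = 0.3 × 1.13 × 1.0 × 80 × 1 × 10 = 271.2 kips.
Design strength φR_n = 1 × 271.2 = 271 kips.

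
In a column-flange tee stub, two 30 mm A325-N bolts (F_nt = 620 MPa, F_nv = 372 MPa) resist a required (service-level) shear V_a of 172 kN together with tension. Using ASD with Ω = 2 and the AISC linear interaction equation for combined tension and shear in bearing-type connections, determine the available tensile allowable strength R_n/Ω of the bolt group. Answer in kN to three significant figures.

A_b = π·30²/4 = 706.9 mm²; f_rv = 172 × 1000 / (2 × 706.9) = 121.7 MPa.
F'_nt = 1.3 F_nt − (Ω F_nt / F_nv) f_rv = 1.3·620 − (2·620/372)·121.7 = 400.4 MPa, capped at F_nt → F'_nt = 400.4 MPa.
R_n = F'_nt · A_b · n = 400.4 × 706.9 × 2 / 1000 = 566.1 kN.
Allowable strength R_n/Ω = 566.1 / 2 = 283 kN.

283 kN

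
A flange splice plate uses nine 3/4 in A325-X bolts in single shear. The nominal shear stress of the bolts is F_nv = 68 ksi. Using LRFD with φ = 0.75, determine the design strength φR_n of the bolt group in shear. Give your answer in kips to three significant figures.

203 kips

A_b = π × 0.75² / 4 = 0.4418 in².
R_n = F_nv · A_b · n · n_s = 68 × 0.4418 × 9 × 1 = 270.4 kips.
Design strength φR_n = 0.75 × 270.4 = 203 kips.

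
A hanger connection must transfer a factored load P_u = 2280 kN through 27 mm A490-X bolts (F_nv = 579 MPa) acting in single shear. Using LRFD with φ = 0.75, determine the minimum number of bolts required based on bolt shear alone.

10 bolts

A_b = π·27²/4 = 572.6 mm².
Per-bolt design strength φR_n = 0.75 × 579 × 572.6 × 1 / 1000 = 248.6 kN.
n ≥ 2280 / 248.6 = 9.17 → use 10 bolts.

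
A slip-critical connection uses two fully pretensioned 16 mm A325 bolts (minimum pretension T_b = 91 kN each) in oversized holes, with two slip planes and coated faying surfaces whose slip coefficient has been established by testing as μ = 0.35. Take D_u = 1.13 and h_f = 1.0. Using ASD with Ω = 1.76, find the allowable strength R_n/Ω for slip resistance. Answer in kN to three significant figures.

R_n = μ · D_u · h_f · T_b · n_s · n_b = 0.35 × 1.13 × 1.0 × 91 × 2 × 2 = 144 kN.
Allowable strength R_n/Ω = 144 / 1.76 = 81.8 kN.

81.8 kN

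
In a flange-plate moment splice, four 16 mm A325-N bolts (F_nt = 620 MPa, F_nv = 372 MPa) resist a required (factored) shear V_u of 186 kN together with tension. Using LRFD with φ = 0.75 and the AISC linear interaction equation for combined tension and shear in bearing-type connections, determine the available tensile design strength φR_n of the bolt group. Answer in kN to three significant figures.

176 kN

A_b = π·16²/4 = 201.1 mm²; f_rv = 186 × 1000 / (4 × 201.1) = 231.3 MPa.
F'_nt = 1.3 F_nt − (F_nt / φF_nv) f_rv = 1.3·620 − (620/(0.75·372))·231.3 = 292.1 MPa, capped at F_nt → F'_nt = 292.1 MPa.
R_n = F'_nt · A_b · n = 292.1 × 201.1 × 4 / 1000 = 234.9 kN.
Design strength φR_n = 0.75 × 234.9 = 176 kN.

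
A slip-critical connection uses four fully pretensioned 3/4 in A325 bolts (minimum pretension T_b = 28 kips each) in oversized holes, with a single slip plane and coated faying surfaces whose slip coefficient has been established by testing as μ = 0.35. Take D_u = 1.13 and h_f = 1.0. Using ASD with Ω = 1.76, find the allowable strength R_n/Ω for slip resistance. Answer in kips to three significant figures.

R_n = μ · D_u · h_f · T_b · n_s · n_b = 0.35 × 1.13 × 1.0 × 28 × 1 × 4 = 44.3 kips.
Allowable strength R_n/Ω = 44.3 / 1.76 = 25.2 kips.

25.2 kips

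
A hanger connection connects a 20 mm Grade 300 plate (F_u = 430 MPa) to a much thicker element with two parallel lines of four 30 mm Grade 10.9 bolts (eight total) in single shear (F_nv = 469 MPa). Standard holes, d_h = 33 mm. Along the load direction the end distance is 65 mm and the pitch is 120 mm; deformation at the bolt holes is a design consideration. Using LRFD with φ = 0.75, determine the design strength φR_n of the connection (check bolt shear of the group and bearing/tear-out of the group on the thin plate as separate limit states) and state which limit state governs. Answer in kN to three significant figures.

1990 kN (bolt shear governs)

Bolt shear: A_b = π·30²/4 = 706.9 mm²; R_n = 469 × 706.9 × 8 × 1 / 1000 = 2652 kN → 0.75 × 2652 = 1990 kN.
Bearing (1.2 l_c t F_u ≤ 2.4 d t F_u): upper limit = 2.4·30·20·430 / 1000 = 619.2 kN.
  Edge l_c = 65 − 33/2 = 48.5 → r_n = 500.5 kN; interior l_c = 120 − 33 = 87 → r_n = 619.2 kN.
  R_n,bearing = 2·500.5 + 6·619.2 = 4716 kN → 0.75 × 4716 = 3540 kN.
Bolt shear governs: 1990 kN.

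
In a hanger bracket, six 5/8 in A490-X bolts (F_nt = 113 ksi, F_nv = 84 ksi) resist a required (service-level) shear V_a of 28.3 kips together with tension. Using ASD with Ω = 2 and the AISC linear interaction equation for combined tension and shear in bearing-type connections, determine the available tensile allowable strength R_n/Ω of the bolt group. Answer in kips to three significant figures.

A_b = π·0.625²/4 = 0.3068 in²; f_rv = 28.3 / (6 × 0.3068) = 15.37 ksi.
F'_nt = 1.3 F_nt − (Ω F_nt / F_nv) f_rv = 1.3·113 − (2·113/84)·15.37 = 105.5 ksi, capped at F_nt → F'_nt = 105.5 ksi.
R_n = F'_nt · A_b · n = 105.5 × 0.3068 × 6 = 194.3 kips.
Allowable strength R_n/Ω = 194.3 / 2 = 97.1 kips.

97.1 kips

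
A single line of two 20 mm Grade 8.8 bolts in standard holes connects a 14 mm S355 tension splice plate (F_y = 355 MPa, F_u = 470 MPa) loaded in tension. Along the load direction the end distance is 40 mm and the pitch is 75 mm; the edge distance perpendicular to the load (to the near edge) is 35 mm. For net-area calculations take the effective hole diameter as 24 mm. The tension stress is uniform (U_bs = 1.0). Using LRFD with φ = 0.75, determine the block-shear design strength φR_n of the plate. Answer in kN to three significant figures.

Shear plane L_v = 40 + 1·75 = 115 mm; A_gv = 115 × 14 = 1610 mm².
A_nv = (115 − 1.5·24) × 14 = 1106 mm².
A_nt = (35 − 0.5·24) × 14 = 322 mm².
0.6 F_u A_nv = 311.9 kN; 0.6 F_y A_gv = 342.9 kN → shear rupture governs the shear term.
R_n = 311.9 + 1.0 × 470 × 322 / 1000 = 463.2 kN.
Design strength φR_n = 0.75 × 463.2 = 347 kN.

347 kN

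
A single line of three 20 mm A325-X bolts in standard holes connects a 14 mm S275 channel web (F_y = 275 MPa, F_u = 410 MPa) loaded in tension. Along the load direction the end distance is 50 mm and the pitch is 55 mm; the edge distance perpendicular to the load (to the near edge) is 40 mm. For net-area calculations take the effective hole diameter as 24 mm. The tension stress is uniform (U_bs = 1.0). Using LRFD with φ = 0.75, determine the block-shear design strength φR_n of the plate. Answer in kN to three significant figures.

379 kN

Shear plane L_v = 50 + 2·55 = 160 mm; A_gv = 160 × 14 = 2240 mm².
A_nv = (160 − 2.5·24) × 14 = 1400 mm².
A_nt = (40 − 0.5·24) × 14 = 392 mm².
0.6 F_u A_nv = 344.4 kN; 0.6 F_y A_gv = 369.6 kN → shear rupture governs the shear term.
R_n = 344.4 + 1.0 × 410 × 392 / 1000 = 505.1 kN.
Design strength φR_n = 0.75 × 505.1 = 379 kN.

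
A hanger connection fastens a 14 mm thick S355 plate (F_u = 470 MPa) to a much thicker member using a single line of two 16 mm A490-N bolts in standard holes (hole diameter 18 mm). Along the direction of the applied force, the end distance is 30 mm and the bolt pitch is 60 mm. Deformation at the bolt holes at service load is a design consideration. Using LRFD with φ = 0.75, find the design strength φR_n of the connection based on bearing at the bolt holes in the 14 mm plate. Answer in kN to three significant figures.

Per bolt r_n = 1.2 l_c t F_u ≤ 2.4 d t F_u; upper limit = 2.4 × 16 × 14 × 470 / 1000 = 252.7 kN.
Edge bolt: l_c = 30 − 18/2 = 21 mm → 1.2 × 21 × 14 × 470 / 1000 = 165.8 → r_n = 165.8 kN.
Interior bolts: l_c = 60 − 18 = 42 mm → 1.2 × 42 × 14 × 470 / 1000 = 331.6 → r_n = 252.7 kN.
R_n = 1 × 165.8 + 1 × 252.7 = 418.5 kN.
Design strength φR_n = 0.75 × 418.5 = 314 kN.

314 kN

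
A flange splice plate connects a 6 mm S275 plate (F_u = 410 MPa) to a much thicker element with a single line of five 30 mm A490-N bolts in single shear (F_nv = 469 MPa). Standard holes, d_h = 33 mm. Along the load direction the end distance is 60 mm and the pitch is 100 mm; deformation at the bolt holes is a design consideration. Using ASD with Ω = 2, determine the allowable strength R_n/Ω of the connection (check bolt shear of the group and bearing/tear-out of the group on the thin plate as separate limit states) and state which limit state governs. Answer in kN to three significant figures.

418 kN (bearing governs)

Bolt shear: A_b = π·30²/4 = 706.9 mm²; R_n = 469 × 706.9 × 5 × 1 / 1000 = 1658 kN → 1658 / 2 = 829 kN.
Bearing (1.2 l_c t F_u ≤ 2.4 d t F_u): upper limit = 2.4·30·6·410 / 1000 = 177.1 kN.
  Edge l_c = 60 − 33/2 = 43.5 → r_n = 128.4 kN; interior l_c = 100 − 33 = 67 → r_n = 177.1 kN.
  R_n,bearing = 1·128.4 + 4·177.1 = 836.9 kN → 836.9 / 2 = 418 kN.
Bearing governs: 418 kN.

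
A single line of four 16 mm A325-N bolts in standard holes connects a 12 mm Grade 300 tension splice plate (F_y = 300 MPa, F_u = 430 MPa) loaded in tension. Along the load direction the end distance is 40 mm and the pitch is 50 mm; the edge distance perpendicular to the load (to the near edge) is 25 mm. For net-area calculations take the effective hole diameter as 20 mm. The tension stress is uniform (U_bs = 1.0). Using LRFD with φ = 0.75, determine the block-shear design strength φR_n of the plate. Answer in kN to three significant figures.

337 kN

Shear plane L_v = 40 + 3·50 = 190 mm; A_gv = 190 × 12 = 2280 mm².
A_nv = (190 − 3.5·20) × 12 = 1440 mm².
A_nt = (25 − 0.5·20) × 12 = 180 mm².
0.6 F_u A_nv = 371.5 kN; 0.6 F_y A_gv = 410.4 kN → shear rupture governs the shear term.
R_n = 371.5 + 1.0 × 430 × 180 / 1000 = 448.9 kN.
Design strength φR_n = 0.75 × 448.9 = 337 kN.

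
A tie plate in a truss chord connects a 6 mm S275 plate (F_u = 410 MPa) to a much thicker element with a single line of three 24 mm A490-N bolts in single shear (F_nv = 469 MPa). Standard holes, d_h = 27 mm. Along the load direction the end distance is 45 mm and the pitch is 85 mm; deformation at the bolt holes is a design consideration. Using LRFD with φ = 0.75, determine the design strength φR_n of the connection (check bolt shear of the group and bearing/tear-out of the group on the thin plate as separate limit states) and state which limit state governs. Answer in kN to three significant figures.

282 kN (bearing governs)

Bolt shear: A_b = π·24²/4 = 452.4 mm²; R_n = 469 × 452.4 × 3 × 1 / 1000 = 636.5 kN → 0.75 × 636.5 = 477 kN.
Bearing (1.2 l_c t F_u ≤ 2.4 d t F_u): upper limit = 2.4·24·6·410 / 1000 = 141.7 kN.
  Edge l_c = 45 − 27/2 = 31.5 → r_n = 92.99 kN; interior l_c = 85 − 27 = 58 → r_n = 141.7 kN.
  R_n,bearing = 1·92.99 + 2·141.7 = 376.4 kN → 0.75 × 376.4 = 282 kN.
Bearing governs: 282 kN.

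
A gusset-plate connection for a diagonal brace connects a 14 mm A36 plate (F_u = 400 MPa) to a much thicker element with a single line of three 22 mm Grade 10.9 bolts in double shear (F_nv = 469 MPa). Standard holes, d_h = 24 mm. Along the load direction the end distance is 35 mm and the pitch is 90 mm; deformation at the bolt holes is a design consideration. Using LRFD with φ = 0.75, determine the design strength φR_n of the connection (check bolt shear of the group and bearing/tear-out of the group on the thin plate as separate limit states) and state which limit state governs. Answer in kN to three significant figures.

Bolt shear: A_b = π·22²/4 = 380.1 mm²; R_n = 469 × 380.1 × 3 × 2 / 1000 = 1070 kN → 0.75 × 1070 = 802 kN.
Bearing (1.2 l_c t F_u ≤ 2.4 d t F_u): upper limit = 2.4·22·14·400 / 1000 = 295.7 kN.
  Edge l_c = 35 − 24/2 = 23 → r_n = 154.6 kN; interior l_c = 90 − 24 = 66 → r_n = 295.7 kN.
  R_n,bearing = 1·154.6 + 2·295.7 = 745.9 kN → 0.75 × 745.9 = 559 kN.
Bearing governs: 559 kN.

559 kN (bearing governs)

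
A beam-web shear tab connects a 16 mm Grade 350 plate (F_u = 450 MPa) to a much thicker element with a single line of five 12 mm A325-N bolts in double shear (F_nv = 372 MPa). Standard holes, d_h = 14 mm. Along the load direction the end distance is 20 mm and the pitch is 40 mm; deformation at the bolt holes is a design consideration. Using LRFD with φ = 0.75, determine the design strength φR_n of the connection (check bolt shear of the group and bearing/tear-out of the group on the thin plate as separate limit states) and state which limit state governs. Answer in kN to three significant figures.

Bolt shear: A_b = π·12²/4 = 113.1 mm²; R_n = 372 × 113.1 × 5 × 2 / 1000 = 420.7 kN → 0.75 × 420.7 = 316 kN.
Bearing (1.2 l_c t F_u ≤ 2.4 d t F_u): upper limit = 2.4·12·16·450 / 1000 = 207.4 kN.
  Edge l_c = 20 − 14/2 = 13 → r_n = 112.3 kN; interior l_c = 40 − 14 = 26 → r_n = 207.4 kN.
  R_n,bearing = 1·112.3 + 4·207.4 = 941.8 kN → 0.75 × 941.8 = 706 kN.
Bolt shear governs: 316 kN.

316 kN (bolt shear governs)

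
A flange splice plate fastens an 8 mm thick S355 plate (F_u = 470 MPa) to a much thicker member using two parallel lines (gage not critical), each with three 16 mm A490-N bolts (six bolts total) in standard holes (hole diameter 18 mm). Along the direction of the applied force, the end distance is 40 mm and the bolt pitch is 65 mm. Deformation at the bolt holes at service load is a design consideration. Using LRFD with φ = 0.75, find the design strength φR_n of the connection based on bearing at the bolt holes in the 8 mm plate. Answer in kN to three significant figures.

Per bolt r_n = 1.2 l_c t F_u ≤ 2.4 d t F_u; upper limit = 2.4 × 16 × 8 × 470 / 1000 = 144.4 kN.
Edge bolt: l_c = 40 − 18/2 = 31 mm → 1.2 × 31 × 8 × 470 / 1000 = 139.9 → r_n = 139.9 kN.
Interior bolts: l_c = 65 − 18 = 47 mm → 1.2 × 47 × 8 × 470 / 1000 = 212.1 → r_n = 144.4 kN.
R_n = 2 × 139.9 + 4 × 144.4 = 857.3 kN.
Design strength φR_n = 0.75 × 857.3 = 643 kN.

643 kN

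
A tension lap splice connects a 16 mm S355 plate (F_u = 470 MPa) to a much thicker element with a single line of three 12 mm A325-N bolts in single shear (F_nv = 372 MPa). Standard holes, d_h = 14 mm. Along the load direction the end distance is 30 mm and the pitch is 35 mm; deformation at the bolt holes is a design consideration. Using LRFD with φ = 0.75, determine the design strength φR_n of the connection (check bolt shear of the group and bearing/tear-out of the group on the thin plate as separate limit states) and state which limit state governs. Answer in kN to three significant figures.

Bolt shear: A_b = π·12²/4 = 113.1 mm²; R_n = 372 × 113.1 × 3 × 1 / 1000 = 126.2 kN → 0.75 × 126.2 = 94.7 kN.
Bearing (1.2 l_c t F_u ≤ 2.4 d t F_u): upper limit = 2.4·12·16·470 / 1000 = 216.6 kN.
  Edge l_c = 30 − 14/2 = 23 → r_n = 207.6 kN; interior l_c = 35 − 14 = 21 → r_n = 189.5 kN.
  R_n,bearing = 1·207.6 + 2·189.5 = 586.6 kN → 0.75 × 586.6 = 440 kN.
Bolt shear governs: 94.7 kN.

94.7 kN (bolt shear governs)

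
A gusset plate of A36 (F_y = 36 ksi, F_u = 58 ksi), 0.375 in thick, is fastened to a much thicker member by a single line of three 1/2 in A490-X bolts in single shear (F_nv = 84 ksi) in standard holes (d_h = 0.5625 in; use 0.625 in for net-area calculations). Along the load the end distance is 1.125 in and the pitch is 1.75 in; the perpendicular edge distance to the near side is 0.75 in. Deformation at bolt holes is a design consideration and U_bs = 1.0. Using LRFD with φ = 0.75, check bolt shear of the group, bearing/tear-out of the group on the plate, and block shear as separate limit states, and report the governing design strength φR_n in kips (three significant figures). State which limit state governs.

35.2 kips (block shear governs)

Bolt shear: A_b = π·0.5²/4 = 0.1963 in²; R_n = 84 × 0.1963 × 3 × 1 = 49.48 kips → 0.75 × 49.48 = 37.1 kips.
Bearing: edge l_c = 0.8438, r_n = 22.02 kips; interior l_c = 1.188, r_n = 26.1 kips; R_n = 22.02 + 2·26.1 = 74.22 kips → 55.7 kips.
Block shear: A_gv = 1.734, A_nv = 1.148, A_nt = 0.1641 in²; R_n = min(0.6F_uA_nv, 0.6F_yA_gv) + U_bs·F_u·A_nt = 46.98 kips → 35.2 kips.
Block shear governs: 35.2 kips.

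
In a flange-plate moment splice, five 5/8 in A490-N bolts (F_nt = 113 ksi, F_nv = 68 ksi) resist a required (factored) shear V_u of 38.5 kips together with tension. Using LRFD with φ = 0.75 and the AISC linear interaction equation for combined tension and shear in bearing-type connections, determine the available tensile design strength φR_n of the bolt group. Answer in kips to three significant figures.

A_b = π·0.625²/4 = 0.3068 in²; f_rv = 38.5 / (5 × 0.3068) = 25.1 ksi.
F'_nt = 1.3 F_nt − (F_nt / φF_nv) f_rv = 1.3·113 − (113/(0.75·68))·25.1 = 91.29 ksi, capped at F_nt → F'_nt = 91.29 ksi.
R_n = F'_nt · A_b · n = 91.29 × 0.3068 × 5 = 140 kips.
Design strength φR_n = 0.75 × 140 = 105 kips.

105 kips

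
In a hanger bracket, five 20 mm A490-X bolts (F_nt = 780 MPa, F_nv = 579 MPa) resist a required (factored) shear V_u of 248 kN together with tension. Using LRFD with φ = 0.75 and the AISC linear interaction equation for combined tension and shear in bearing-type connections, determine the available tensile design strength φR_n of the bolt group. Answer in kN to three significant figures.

A_b = π·20²/4 = 314.2 mm²; f_rv = 248 × 1000 / (5 × 314.2) = 157.9 MPa.
F'_nt = 1.3 F_nt − (F_nt / φF_nv) f_rv = 1.3·780 − (780/(0.75·579))·157.9 = 730.4 MPa, capped at F_nt → F'_nt = 730.4 MPa.
R_n = F'_nt · A_b · n = 730.4 × 314.2 × 5 / 1000 = 1147 kN.
Design strength φR_n = 0.75 × 1147 = 860 kN.

860 kN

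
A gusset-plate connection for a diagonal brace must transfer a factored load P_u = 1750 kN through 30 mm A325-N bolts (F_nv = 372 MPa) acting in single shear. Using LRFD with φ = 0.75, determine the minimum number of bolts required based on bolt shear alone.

9 bolts

A_b = π·30²/4 = 706.9 mm².
Per-bolt design strength φR_n = 0.75 × 372 × 706.9 × 1 / 1000 = 197.2 kN.
n ≥ 1750 / 197.2 = 8.874 → use 9 bolts.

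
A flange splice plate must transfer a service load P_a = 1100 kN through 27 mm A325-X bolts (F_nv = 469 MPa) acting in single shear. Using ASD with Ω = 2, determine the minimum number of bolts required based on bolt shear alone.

A_b = π·27²/4 = 572.6 mm².
Per-bolt allowable strength R_n/Ω = 469 × 572.6 × 1 / 1000 / 2 = 134.3 kN.
n ≥ 1100 / 134.3 = 8.193 → use 9 bolts.

9 bolts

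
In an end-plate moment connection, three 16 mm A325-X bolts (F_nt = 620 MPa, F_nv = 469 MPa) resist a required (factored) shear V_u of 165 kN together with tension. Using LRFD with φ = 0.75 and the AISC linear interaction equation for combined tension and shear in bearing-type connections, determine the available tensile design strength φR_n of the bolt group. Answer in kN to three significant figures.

A_b = π·16²/4 = 201.1 mm²; f_rv = 165 × 1000 / (3 × 201.1) = 273.5 MPa.
F'_nt = 1.3 F_nt − (F_nt / φF_nv) f_rv = 1.3·620 − (620/(0.75·469))·273.5 = 323.8 MPa, capped at F_nt → F'_nt = 323.8 MPa.
R_n = F'_nt · A_b · n = 323.8 × 201.1 × 3 / 1000 = 195.3 kN.
Design strength φR_n = 0.75 × 195.3 = 147 kN.

147 kN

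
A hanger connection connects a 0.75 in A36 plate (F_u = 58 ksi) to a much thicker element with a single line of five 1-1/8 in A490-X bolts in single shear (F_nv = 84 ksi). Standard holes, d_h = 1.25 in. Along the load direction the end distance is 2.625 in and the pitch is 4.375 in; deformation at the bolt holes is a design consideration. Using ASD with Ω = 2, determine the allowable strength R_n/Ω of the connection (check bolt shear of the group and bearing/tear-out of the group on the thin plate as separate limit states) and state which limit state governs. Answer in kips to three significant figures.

Bolt shear: A_b = π·1.125²/4 = 0.994 in²; R_n = 84 × 0.994 × 5 × 1 = 417.5 kips → 417.5 / 2 = 209 kips.
Bearing (1.2 l_c t F_u ≤ 2.4 d t F_u): upper limit = 2.4·1.125·0.75·58 = 117.4 kips.
  Edge l_c = 2.625 − 1.25/2 = 2 → r_n = 104.4 kips; interior l_c = 4.375 − 1.25 = 3.125 → r_n = 117.4 kips.
  R_n,bearing = 1·104.4 + 4·117.4 = 574.2 kips → 574.2 / 2 = 287 kips.
Bolt shear governs: 209 kips.

209 kips (bolt shear governs)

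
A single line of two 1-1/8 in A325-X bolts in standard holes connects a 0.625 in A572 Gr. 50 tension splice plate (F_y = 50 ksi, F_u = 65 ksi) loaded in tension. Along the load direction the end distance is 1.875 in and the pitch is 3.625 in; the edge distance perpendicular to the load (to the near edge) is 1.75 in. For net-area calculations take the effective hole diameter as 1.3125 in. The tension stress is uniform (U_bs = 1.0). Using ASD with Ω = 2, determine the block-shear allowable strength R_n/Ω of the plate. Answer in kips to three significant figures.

65.3 kips

Shear plane L_v = 1.875 + 1·3.625 = 5.5 in; A_gv = 5.5 × 0.625 = 3.438 in².
A_nv = (5.5 − 1.5·1.3125) × 0.625 = 2.207 in².
A_nt = (1.75 − 0.5·1.3125) × 0.625 = 0.6836 in².
0.6 F_u A_nv = 86.07 kips; 0.6 F_y A_gv = 103.1 kips → shear rupture governs the shear term.
R_n = 86.07 + 1.0 × 65 × 0.6836 = 130.5 kips.
Allowable strength R_n/Ω = 130.5 / 2 = 65.3 kips.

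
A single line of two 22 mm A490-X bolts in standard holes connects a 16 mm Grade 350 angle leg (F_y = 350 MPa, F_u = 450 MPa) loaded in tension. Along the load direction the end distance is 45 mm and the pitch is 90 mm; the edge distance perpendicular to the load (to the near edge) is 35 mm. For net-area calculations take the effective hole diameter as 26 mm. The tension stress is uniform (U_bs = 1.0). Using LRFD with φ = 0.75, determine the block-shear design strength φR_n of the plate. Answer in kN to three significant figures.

Shear plane L_v = 45 + 1·90 = 135 mm; A_gv = 135 × 16 = 2160 mm².
A_nv = (135 − 1.5·26) × 16 = 1536 mm².
A_nt = (35 − 0.5·26) × 16 = 352 mm².
0.6 F_u A_nv = 414.7 kN; 0.6 F_y A_gv = 453.6 kN → shear rupture governs the shear term.
R_n = 414.7 + 1.0 × 450 × 352 / 1000 = 573.1 kN.
Design strength φR_n = 0.75 × 573.1 = 430 kN.

430 kN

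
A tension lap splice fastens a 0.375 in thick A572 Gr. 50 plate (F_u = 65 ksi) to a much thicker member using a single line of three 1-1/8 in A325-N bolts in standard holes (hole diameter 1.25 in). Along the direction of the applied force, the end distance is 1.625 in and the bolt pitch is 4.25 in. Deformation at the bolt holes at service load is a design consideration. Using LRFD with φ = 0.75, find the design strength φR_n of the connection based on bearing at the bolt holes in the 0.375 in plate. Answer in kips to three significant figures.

121 kips

Per bolt r_n = 1.2 l_c t F_u ≤ 2.4 d t F_u; upper limit = 2.4 × 1.125 × 0.375 × 65 = 65.81 kips.
Edge bolt: l_c = 1.625 − 1.25/2 = 1 in → 1.2 × 1 × 0.375 × 65 = 29.25 → r_n = 29.25 kips.
Interior bolts: l_c = 4.25 − 1.25 = 3 in → 1.2 × 3 × 0.375 × 65 = 87.75 → r_n = 65.81 kips.
R_n = 1 × 29.25 + 2 × 65.81 = 160.9 kips.
Design strength φR_n = 0.75 × 160.9 = 121 kips.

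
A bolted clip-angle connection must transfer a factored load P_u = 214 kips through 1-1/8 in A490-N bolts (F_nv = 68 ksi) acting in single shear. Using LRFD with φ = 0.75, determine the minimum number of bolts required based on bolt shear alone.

A_b = π·1.125²/4 = 0.994 in².
Per-bolt design strength φR_n = 0.75 × 68 × 0.994 × 1 = 50.69 kips.
n ≥ 214 / 50.69 = 4.221 → use 5 bolts.

5 bolts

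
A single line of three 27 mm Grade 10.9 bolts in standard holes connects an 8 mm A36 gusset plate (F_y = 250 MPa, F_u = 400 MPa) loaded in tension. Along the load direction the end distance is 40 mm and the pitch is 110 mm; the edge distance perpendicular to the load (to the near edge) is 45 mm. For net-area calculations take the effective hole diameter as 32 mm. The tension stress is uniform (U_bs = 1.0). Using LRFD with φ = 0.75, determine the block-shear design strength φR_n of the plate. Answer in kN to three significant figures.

304 kN

Shear plane L_v = 40 + 2·110 = 260 mm; A_gv = 260 × 8 = 2080 mm².
A_nv = (260 − 2.5·32) × 8 = 1440 mm².
A_nt = (45 − 0.5·32) × 8 = 232 mm².
0.6 F_u A_nv = 345.6 kN; 0.6 F_y A_gv = 312 kN → shear yielding governs the shear term.
R_n = 312 + 1.0 × 400 × 232 / 1000 = 404.8 kN.
Design strength φR_n = 0.75 × 404.8 = 304 kN.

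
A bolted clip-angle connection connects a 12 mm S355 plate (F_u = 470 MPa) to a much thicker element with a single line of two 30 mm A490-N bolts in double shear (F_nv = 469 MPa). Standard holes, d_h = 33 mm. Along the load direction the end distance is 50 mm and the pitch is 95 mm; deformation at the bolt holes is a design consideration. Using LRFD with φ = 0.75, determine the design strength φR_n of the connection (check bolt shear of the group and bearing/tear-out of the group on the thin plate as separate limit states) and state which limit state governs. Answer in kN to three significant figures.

Bolt shear: A_b = π·30²/4 = 706.9 mm²; R_n = 469 × 706.9 × 2 × 2 / 1000 = 1326 kN → 0.75 × 1326 = 995 kN.
Bearing (1.2 l_c t F_u ≤ 2.4 d t F_u): upper limit = 2.4·30·12·470 / 1000 = 406.1 kN.
  Edge l_c = 50 − 33/2 = 33.5 → r_n = 226.7 kN; interior l_c = 95 − 33 = 62 → r_n = 406.1 kN.
  R_n,bearing = 1·226.7 + 1·406.1 = 632.8 kN → 0.75 × 632.8 = 475 kN.
Bearing governs: 475 kN.

475 kN (bearing governs)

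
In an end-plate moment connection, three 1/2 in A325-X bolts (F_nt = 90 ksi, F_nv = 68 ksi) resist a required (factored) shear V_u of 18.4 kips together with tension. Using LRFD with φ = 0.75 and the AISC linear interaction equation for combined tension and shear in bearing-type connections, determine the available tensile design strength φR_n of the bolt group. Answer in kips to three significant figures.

27.3 kips

A_b = π·0.5²/4 = 0.1963 in²; f_rv = 18.4 / (3 × 0.1963) = 31.24 ksi.
F'_nt = 1.3 F_nt − (F_nt / φF_nv) f_rv = 1.3·90 − (90/(0.75·68))·31.24 = 61.88 ksi, capped at F_nt → F'_nt = 61.88 ksi.
R_n = F'_nt · A_b · n = 61.88 × 0.1963 × 3 = 36.45 kips.
Design strength φR_n = 0.75 × 36.45 = 27.3 kips.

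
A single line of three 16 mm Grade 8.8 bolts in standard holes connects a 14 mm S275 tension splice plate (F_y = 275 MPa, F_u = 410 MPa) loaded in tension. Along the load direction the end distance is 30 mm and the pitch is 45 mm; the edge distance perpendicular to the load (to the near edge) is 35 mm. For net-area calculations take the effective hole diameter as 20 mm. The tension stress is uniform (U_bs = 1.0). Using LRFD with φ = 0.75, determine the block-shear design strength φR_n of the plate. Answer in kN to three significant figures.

Shear plane L_v = 30 + 2·45 = 120 mm; A_gv = 120 × 14 = 1680 mm².
A_nv = (120 − 2.5·20) × 14 = 980 mm².
A_nt = (35 − 0.5·20) × 14 = 350 mm².
0.6 F_u A_nv = 241.1 kN; 0.6 F_y A_gv = 277.2 kN → shear rupture governs the shear term.
R_n = 241.1 + 1.0 × 410 × 350 / 1000 = 384.6 kN.
Design strength φR_n = 0.75 × 384.6 = 288 kN.

288 kN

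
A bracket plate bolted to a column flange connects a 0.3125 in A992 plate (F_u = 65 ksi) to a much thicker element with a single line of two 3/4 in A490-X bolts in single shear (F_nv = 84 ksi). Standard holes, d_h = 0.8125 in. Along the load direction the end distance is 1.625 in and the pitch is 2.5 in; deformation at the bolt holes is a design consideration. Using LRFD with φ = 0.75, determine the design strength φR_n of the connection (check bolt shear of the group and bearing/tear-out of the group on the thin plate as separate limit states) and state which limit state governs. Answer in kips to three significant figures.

Bolt shear: A_b = π·0.75²/4 = 0.4418 in²; R_n = 84 × 0.4418 × 2 × 1 = 74.22 kips → 0.75 × 74.22 = 55.7 kips.
Bearing (1.2 l_c t F_u ≤ 2.4 d t F_u): upper limit = 2.4·0.75·0.3125·65 = 36.56 kips.
  Edge l_c = 1.625 − 0.8125/2 = 1.219 → r_n = 29.71 kips; interior l_c = 2.5 − 0.8125 = 1.688 → r_n = 36.56 kips.
  R_n,bearing = 1·29.71 + 1·36.56 = 66.27 kips → 0.75 × 66.27 = 49.7 kips.
Bearing governs: 49.7 kips.

49.7 kips (bearing governs)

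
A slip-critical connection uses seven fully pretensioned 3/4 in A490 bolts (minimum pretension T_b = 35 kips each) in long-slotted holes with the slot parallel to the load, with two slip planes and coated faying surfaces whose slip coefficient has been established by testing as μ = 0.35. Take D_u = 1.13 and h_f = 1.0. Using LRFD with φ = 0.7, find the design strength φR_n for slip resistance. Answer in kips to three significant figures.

136 kips

R_n = μ · D_u · h_f · T_b · n_s · n_b = 0.35 × 1.13 × 1.0 × 35 × 2 × 7 = 193.8 kips.
Design strength φR_n = 0.7 × 193.8 = 136 kips.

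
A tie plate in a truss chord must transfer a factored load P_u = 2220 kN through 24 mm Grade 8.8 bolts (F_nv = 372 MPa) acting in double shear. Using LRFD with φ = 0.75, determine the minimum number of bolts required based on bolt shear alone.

9 bolts

A_b = π·24²/4 = 452.4 mm².
Per-bolt design strength φR_n = 0.75 × 372 × 452.4 × 2 / 1000 = 252.4 kN.
n ≥ 2220 / 252.4 = 8.794 → use 9 bolts.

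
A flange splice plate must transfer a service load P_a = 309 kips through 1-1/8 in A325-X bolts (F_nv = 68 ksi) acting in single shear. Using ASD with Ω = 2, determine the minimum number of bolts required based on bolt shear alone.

A_b = π·1.125²/4 = 0.994 in².
Per-bolt allowable strength R_n/Ω = 68 × 0.994 × 1 / 2 = 33.8 kips.
n ≥ 309 / 33.8 = 9.143 → use 10 bolts.

10 bolts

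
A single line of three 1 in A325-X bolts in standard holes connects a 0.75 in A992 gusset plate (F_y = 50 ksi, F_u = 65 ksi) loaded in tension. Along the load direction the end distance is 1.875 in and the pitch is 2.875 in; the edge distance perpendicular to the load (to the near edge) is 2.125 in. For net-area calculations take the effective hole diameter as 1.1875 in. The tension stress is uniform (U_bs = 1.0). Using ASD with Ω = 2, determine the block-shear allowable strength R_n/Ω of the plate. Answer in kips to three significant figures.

105 kips

Shear plane L_v = 1.875 + 2·2.875 = 7.625 in; A_gv = 7.625 × 0.75 = 5.719 in².
A_nv = (7.625 − 2.5·1.1875) × 0.75 = 3.492 in².
A_nt = (2.125 − 0.5·1.1875) × 0.75 = 1.148 in².
0.6 F_u A_nv = 136.2 kips; 0.6 F_y A_gv = 171.6 kips → shear rupture governs the shear term.
R_n = 136.2 + 1.0 × 65 × 1.148 = 210.8 kips.
Allowable strength R_n/Ω = 210.8 / 2 = 105 kips.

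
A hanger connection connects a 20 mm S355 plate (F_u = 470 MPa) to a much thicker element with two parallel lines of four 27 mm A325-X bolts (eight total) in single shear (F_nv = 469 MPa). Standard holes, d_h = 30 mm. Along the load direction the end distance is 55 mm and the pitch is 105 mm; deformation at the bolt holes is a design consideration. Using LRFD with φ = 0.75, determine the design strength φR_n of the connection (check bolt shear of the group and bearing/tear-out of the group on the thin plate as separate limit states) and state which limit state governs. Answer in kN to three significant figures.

Bolt shear: A_b = π·27²/4 = 572.6 mm²; R_n = 469 × 572.6 × 8 × 1 / 1000 = 2148 kN → 0.75 × 2148 = 1610 kN.
Bearing (1.2 l_c t F_u ≤ 2.4 d t F_u): upper limit = 2.4·27·20·470 / 1000 = 609.1 kN.
  Edge l_c = 55 − 30/2 = 40 → r_n = 451.2 kN; interior l_c = 105 − 30 = 75 → r_n = 609.1 kN.
  R_n,bearing = 2·451.2 + 6·609.1 = 4557 kN → 0.75 × 4557 = 3420 kN.
Bolt shear governs: 1610 kN.

1610 kN (bolt shear governs)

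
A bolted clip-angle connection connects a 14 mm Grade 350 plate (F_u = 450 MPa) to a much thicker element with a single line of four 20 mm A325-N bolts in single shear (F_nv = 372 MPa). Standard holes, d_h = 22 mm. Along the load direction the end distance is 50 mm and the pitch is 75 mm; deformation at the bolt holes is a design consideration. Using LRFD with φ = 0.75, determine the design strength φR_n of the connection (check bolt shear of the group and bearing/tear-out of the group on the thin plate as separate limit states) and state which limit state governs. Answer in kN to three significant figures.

351 kN (bolt shear governs)

Bolt shear: A_b = π·20²/4 = 314.2 mm²; R_n = 372 × 314.2 × 4 × 1 / 1000 = 467.5 kN → 0.75 × 467.5 = 351 kN.
Bearing (1.2 l_c t F_u ≤ 2.4 d t F_u): upper limit = 2.4·20·14·450 / 1000 = 302.4 kN.
  Edge l_c = 50 − 22/2 = 39 → r_n = 294.8 kN; interior l_c = 75 − 22 = 53 → r_n = 302.4 kN.
  R_n,bearing = 1·294.8 + 3·302.4 = 1202 kN → 0.75 × 1202 = 902 kN.
Bolt shear governs: 351 kN.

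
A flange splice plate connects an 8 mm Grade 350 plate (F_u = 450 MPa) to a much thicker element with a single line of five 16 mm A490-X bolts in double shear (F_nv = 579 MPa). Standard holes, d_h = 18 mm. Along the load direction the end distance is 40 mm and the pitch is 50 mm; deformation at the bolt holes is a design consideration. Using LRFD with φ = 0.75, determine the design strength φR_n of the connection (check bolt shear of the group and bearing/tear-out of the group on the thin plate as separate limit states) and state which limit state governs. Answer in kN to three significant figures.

515 kN (bearing governs)

Bolt shear: A_b = π·16²/4 = 201.1 mm²; R_n = 579 × 201.1 × 5 × 2 / 1000 = 1164 kN → 0.75 × 1164 = 873 kN.
Bearing (1.2 l_c t F_u ≤ 2.4 d t F_u): upper limit = 2.4·16·8·450 / 1000 = 138.2 kN.
  Edge l_c = 40 − 18/2 = 31 → r_n = 133.9 kN; interior l_c = 50 − 18 = 32 → r_n = 138.2 kN.
  R_n,bearing = 1·133.9 + 4·138.2 = 686.9 kN → 0.75 × 686.9 = 515 kN.
Bearing governs: 515 kN.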